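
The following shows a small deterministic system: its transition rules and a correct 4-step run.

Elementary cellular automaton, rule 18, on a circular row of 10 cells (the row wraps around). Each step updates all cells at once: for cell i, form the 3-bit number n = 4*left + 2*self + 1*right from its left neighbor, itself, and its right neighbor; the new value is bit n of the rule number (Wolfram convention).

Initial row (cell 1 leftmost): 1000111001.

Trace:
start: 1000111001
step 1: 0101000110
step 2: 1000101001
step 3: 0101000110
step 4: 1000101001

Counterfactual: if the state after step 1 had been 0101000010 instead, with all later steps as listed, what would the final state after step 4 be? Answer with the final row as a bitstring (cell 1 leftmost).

1000000100

state after step 1 := 0101000010
step 2: 1000100101
step 3: 0101011000
step 4: 1000000100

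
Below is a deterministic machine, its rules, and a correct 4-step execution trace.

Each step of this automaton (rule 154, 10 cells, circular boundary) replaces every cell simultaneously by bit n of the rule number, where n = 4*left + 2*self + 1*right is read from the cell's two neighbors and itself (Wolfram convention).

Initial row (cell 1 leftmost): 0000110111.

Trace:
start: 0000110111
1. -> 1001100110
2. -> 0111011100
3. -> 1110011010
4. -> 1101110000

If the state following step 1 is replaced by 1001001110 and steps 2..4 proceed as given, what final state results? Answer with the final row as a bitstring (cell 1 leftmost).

1011110000

state after step 1 := 1001001110
2. -> 0110111100
3. -> 1100111010
4. -> 1011110000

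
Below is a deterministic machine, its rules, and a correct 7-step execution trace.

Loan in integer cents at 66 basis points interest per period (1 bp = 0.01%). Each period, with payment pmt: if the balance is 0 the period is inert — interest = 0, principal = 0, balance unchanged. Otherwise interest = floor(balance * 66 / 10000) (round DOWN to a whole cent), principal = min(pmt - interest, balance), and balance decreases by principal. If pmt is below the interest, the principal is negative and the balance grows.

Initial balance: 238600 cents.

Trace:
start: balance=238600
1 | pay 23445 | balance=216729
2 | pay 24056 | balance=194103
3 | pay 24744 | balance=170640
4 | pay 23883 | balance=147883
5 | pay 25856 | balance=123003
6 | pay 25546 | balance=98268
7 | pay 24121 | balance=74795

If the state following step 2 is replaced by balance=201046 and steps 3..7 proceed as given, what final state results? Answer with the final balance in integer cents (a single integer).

state after step 2 := balance=201046
3 | pay 24744 | balance=177628
4 | pay 23883 | balance=154917
5 | pay 25856 | balance=130083
6 | pay 25546 | balance=105395
7 | pay 24121 | balance=81969

81969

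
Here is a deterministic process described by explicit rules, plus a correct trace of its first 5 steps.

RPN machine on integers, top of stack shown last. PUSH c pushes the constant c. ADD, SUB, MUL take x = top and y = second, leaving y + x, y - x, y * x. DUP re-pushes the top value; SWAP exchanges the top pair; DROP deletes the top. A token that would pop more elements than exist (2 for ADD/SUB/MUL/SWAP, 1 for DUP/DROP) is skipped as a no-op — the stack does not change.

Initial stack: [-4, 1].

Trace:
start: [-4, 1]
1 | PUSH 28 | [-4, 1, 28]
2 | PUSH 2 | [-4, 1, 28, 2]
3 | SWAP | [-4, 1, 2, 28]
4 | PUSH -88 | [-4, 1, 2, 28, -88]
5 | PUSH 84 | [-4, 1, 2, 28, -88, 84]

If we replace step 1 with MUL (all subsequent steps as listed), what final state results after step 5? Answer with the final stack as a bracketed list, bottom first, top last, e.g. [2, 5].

[2, -4, -88, 84]

(re-executing from step 1 with the substitution; state before step 1: [-4, 1])
1 | MUL | [-4]
2 | PUSH 2 | [-4, 2]
3 | SWAP | [2, -4]
4 | PUSH -88 | [2, -4, -88]
5 | PUSH 84 | [2, -4, -88, 84]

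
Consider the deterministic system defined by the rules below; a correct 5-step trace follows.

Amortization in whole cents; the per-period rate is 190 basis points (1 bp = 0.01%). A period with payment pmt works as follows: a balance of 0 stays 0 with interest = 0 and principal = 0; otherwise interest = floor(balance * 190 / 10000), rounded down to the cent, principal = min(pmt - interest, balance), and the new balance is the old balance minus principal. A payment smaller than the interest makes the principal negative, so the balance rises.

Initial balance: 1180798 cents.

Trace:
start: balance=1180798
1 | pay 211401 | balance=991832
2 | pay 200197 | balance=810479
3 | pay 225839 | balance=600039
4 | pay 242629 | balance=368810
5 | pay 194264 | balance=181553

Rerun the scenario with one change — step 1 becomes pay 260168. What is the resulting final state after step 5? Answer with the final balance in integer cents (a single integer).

128972

(re-executing from step 1 with the substitution; state before step 1: balance=1180798)
1 | pay 260168 | balance=943065
2 | pay 200197 | balance=760786
3 | pay 225839 | balance=549401
4 | pay 242629 | balance=317210
5 | pay 194264 | balance=128972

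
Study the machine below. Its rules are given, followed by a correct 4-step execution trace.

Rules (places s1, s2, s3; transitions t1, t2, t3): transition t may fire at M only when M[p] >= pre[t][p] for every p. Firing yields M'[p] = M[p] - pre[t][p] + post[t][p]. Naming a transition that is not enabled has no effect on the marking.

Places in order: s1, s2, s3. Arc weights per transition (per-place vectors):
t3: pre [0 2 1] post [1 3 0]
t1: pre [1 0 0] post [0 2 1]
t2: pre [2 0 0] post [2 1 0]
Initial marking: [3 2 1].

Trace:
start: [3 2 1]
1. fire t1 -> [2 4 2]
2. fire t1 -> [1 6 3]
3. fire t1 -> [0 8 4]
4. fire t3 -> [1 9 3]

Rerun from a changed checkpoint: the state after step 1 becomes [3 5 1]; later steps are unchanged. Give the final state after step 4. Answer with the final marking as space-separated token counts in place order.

2 10 2

state after step 1 := [3 5 1]
2. fire t1 -> [2 7 2]
3. fire t1 -> [1 9 3]
4. fire t3 -> [2 10 2]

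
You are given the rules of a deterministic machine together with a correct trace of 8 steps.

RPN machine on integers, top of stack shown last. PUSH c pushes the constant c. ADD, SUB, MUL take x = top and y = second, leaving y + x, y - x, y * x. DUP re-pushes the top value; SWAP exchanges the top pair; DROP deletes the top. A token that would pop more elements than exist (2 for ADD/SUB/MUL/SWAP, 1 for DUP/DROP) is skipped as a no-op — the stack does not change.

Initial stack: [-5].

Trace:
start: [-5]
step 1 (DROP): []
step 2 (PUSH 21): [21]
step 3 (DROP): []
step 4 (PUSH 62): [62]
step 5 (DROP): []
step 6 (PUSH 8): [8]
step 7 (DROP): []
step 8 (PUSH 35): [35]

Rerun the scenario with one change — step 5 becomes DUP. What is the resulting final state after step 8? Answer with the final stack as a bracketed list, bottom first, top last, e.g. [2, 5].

[62, 62, 35]

(re-executing from step 5 with the substitution; state before step 5: [62])
step 5 (DUP): [62, 62]
step 6 (PUSH 8): [62, 62, 8]
step 7 (DROP): [62, 62]
step 8 (PUSH 35): [62, 62, 35]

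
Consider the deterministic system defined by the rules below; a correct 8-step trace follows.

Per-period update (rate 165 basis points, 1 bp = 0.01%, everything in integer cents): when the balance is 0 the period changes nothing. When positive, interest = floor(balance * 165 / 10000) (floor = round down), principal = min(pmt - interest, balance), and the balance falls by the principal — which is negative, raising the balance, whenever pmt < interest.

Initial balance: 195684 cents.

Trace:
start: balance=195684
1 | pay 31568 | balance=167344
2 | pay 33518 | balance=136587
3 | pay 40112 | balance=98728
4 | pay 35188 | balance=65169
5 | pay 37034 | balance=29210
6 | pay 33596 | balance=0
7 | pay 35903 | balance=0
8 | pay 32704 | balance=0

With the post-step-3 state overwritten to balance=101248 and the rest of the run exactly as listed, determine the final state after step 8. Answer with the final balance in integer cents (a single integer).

0

state after step 3 := balance=101248
4 | pay 35188 | balance=67730
5 | pay 37034 | balance=31813
6 | pay 33596 | balance=0
7 | pay 35903 | balance=0
8 | pay 32704 | balance=0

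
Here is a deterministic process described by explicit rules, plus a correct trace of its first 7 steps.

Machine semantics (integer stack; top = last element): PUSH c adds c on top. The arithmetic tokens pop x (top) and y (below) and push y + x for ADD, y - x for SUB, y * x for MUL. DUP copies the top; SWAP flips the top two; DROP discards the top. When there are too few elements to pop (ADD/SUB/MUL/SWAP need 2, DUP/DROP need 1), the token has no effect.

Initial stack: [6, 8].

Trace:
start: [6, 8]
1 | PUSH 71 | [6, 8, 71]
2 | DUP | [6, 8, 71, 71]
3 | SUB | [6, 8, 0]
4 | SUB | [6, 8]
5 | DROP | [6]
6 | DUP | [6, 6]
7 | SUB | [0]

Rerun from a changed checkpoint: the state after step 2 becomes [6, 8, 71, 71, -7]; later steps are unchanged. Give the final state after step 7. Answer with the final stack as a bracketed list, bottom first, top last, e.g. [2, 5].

[6, 0]

state after step 2 := [6, 8, 71, 71, -7]
3 | SUB | [6, 8, 71, 78]
4 | SUB | [6, 8, -7]
5 | DROP | [6, 8]
6 | DUP | [6, 8, 8]
7 | SUB | [6, 0]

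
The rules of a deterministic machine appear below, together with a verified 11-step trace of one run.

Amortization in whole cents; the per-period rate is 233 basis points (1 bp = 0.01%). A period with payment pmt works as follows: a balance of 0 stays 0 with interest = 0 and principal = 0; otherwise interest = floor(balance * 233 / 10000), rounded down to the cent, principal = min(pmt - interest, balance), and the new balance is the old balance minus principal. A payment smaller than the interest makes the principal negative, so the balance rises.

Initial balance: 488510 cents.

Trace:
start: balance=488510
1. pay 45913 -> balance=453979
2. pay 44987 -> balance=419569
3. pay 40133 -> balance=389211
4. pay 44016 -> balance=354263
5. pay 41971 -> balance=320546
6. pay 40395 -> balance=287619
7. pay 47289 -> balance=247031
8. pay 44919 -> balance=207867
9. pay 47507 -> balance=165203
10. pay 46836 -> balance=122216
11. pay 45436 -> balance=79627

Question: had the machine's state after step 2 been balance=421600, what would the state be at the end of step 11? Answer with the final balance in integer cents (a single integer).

82126

state after step 2 := balance=421600
3. pay 40133 -> balance=391290
4. pay 44016 -> balance=356391
5. pay 41971 -> balance=322723
6. pay 40395 -> balance=289847
7. pay 47289 -> balance=249311
8. pay 44919 -> balance=210200
9. pay 47507 -> balance=167590
10. pay 46836 -> balance=124658
11. pay 45436 -> balance=82126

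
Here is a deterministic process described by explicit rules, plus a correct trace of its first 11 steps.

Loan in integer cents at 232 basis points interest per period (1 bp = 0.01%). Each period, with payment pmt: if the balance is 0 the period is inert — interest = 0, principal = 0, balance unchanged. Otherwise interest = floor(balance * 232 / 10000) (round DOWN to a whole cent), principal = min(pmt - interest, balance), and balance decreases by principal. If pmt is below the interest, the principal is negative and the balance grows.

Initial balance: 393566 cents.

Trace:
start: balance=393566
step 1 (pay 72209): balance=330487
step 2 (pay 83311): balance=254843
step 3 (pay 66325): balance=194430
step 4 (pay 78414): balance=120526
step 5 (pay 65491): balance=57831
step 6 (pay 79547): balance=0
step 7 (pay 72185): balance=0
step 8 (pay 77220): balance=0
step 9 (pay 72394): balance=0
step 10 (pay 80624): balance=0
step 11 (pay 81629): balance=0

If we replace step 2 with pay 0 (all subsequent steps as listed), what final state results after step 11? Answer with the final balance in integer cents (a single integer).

(re-executing from step 2 with the substitution; state before step 2: balance=330487)
step 2 (pay 0): balance=338154
step 3 (pay 66325): balance=279674
step 4 (pay 78414): balance=207748
step 5 (pay 65491): balance=147076
step 6 (pay 79547): balance=70941
step 7 (pay 72185): balance=401
step 8 (pay 77220): balance=0
step 9 (pay 72394): balance=0
step 10 (pay 80624): balance=0
step 11 (pay 81629): balance=0

0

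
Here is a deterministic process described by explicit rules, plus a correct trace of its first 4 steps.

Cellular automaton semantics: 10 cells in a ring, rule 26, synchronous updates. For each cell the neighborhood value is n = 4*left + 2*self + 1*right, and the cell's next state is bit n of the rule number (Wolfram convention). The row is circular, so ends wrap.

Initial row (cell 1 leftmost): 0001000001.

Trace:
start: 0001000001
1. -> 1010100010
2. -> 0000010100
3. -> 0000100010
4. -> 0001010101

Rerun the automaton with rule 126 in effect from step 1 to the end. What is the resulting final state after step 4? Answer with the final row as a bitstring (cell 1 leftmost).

1110000000

(re-executing steps 1..4 under rule 126; state before step 1: 0001000001)
1. -> 1011100011
2. -> 1110110110
3. -> 1011111111
4. -> 1110000000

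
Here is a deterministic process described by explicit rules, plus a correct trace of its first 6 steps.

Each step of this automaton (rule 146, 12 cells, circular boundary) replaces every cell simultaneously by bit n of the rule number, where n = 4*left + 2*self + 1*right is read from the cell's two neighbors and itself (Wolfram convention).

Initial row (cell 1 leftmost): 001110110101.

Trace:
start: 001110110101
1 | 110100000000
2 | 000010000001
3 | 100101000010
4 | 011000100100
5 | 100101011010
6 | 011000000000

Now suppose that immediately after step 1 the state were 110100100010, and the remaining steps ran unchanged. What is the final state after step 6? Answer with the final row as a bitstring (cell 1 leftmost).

state after step 1 := 110100100010
2 | 000011010100
3 | 000100000010
4 | 001010000101
5 | 110001001000
6 | 001010110101

001010110101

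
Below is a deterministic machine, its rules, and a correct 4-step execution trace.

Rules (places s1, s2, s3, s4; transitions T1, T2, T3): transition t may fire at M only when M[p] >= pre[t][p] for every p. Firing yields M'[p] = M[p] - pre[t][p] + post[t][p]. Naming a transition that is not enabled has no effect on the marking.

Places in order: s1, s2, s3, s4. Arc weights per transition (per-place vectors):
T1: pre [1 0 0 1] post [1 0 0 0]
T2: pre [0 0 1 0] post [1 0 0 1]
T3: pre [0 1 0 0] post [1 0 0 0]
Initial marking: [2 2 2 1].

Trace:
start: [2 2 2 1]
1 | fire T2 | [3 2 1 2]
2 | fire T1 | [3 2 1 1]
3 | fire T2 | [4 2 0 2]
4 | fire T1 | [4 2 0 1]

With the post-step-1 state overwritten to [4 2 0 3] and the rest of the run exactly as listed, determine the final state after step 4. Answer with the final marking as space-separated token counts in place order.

state after step 1 := [4 2 0 3]
2 | fire T1 | [4 2 0 2]
3 | fire T2 | [4 2 0 2]
4 | fire T1 | [4 2 0 1]

4 2 0 1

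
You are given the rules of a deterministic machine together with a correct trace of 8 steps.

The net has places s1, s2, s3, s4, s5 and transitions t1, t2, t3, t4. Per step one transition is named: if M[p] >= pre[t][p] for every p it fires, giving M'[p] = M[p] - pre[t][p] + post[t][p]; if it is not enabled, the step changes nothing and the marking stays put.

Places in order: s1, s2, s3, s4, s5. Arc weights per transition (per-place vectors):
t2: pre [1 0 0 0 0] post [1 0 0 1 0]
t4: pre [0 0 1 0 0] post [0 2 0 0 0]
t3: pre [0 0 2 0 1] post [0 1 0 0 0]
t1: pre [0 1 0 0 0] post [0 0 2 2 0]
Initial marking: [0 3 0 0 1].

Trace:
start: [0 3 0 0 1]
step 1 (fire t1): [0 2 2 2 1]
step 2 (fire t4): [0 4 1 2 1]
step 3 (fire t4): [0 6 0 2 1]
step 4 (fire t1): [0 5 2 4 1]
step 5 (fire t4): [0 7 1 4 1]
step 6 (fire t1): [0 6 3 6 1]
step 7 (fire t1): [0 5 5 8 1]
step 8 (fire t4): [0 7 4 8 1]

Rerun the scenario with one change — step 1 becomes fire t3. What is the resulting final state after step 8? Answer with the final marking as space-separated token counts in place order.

0 4 4 6 1

(re-executing from step 1 with the substitution; state before step 1: [0 3 0 0 1])
step 1 (fire t3): [0 3 0 0 1]
step 2 (fire t4): [0 3 0 0 1]
step 3 (fire t4): [0 3 0 0 1]
step 4 (fire t1): [0 2 2 2 1]
step 5 (fire t4): [0 4 1 2 1]
step 6 (fire t1): [0 3 3 4 1]
step 7 (fire t1): [0 2 5 6 1]
step 8 (fire t4): [0 4 4 6 1]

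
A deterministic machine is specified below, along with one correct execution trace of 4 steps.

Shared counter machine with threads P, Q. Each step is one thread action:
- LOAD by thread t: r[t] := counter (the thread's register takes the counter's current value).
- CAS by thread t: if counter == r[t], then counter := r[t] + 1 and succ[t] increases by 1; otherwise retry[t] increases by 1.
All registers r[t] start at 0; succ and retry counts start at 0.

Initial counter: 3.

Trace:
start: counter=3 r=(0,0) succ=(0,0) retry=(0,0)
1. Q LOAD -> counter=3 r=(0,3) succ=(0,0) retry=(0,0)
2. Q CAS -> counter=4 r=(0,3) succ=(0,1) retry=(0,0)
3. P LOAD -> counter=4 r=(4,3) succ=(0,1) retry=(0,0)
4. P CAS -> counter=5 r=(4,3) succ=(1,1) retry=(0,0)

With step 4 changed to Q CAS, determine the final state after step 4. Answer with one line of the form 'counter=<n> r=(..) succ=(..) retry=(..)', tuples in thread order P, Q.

(re-executing from step 4 with the substitution; state before step 4: counter=4 r=(4,3) succ=(0,1) retry=(0,0))
4. Q CAS -> counter=4 r=(4,3) succ=(0,1) retry=(0,1)

counter=4 r=(4,3) succ=(0,1) retry=(0,1)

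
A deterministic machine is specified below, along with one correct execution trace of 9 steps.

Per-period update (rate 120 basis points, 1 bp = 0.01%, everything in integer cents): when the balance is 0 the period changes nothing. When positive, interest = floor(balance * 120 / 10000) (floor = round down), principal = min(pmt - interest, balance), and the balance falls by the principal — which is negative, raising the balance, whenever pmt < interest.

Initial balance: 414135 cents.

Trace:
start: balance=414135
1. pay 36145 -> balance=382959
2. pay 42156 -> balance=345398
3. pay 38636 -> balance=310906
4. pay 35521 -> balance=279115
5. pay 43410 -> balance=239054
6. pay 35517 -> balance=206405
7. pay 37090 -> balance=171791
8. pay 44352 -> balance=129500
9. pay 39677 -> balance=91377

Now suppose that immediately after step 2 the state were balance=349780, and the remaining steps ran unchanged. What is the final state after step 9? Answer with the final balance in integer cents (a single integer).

state after step 2 := balance=349780
3. pay 38636 -> balance=315341
4. pay 35521 -> balance=283604
5. pay 43410 -> balance=243597
6. pay 35517 -> balance=211003
7. pay 37090 -> balance=176445
8. pay 44352 -> balance=134210
9. pay 39677 -> balance=96143

96143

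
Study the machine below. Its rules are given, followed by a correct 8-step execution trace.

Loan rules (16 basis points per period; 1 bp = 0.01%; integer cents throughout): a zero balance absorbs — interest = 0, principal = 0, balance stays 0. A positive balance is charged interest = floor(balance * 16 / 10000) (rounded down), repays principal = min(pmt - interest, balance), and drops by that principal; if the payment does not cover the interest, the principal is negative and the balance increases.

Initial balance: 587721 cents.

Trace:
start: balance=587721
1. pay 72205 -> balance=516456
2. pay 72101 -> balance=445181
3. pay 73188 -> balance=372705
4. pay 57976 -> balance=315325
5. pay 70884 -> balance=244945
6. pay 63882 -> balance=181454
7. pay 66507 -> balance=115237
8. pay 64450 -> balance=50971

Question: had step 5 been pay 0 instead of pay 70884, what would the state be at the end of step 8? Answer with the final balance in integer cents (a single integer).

(re-executing from step 5 with the substitution; state before step 5: balance=315325)
5. pay 0 -> balance=315829
6. pay 63882 -> balance=252452
7. pay 66507 -> balance=186348
8. pay 64450 -> balance=122196

122196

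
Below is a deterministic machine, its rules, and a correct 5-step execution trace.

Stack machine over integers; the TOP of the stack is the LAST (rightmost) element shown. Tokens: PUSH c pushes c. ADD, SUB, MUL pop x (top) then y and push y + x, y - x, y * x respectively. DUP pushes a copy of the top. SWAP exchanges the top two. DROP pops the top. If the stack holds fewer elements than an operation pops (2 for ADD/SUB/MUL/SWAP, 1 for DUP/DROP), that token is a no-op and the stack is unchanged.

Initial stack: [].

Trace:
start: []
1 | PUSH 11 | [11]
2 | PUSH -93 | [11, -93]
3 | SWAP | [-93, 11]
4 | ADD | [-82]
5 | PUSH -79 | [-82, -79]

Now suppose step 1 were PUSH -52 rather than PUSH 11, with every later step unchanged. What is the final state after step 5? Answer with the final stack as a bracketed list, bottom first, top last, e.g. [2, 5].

(re-executing from step 1 with the substitution; state before step 1: [])
1 | PUSH -52 | [-52]
2 | PUSH -93 | [-52, -93]
3 | SWAP | [-93, -52]
4 | ADD | [-145]
5 | PUSH -79 | [-145, -79]

[-145, -79]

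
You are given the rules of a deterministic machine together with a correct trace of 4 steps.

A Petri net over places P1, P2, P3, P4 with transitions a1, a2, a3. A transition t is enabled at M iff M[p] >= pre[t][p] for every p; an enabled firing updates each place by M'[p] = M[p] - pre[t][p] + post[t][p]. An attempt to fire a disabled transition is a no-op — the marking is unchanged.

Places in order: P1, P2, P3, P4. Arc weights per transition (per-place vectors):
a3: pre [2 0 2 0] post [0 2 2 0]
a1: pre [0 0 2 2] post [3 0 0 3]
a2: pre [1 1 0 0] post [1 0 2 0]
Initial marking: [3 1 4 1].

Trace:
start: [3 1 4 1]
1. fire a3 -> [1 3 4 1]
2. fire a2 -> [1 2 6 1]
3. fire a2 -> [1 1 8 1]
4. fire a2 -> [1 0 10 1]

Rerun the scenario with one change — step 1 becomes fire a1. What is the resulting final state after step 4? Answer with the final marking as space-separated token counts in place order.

3 0 6 1

(re-executing from step 1 with the substitution; state before step 1: [3 1 4 1])
1. fire a1 -> [3 1 4 1]
2. fire a2 -> [3 0 6 1]
3. fire a2 -> [3 0 6 1]
4. fire a2 -> [3 0 6 1]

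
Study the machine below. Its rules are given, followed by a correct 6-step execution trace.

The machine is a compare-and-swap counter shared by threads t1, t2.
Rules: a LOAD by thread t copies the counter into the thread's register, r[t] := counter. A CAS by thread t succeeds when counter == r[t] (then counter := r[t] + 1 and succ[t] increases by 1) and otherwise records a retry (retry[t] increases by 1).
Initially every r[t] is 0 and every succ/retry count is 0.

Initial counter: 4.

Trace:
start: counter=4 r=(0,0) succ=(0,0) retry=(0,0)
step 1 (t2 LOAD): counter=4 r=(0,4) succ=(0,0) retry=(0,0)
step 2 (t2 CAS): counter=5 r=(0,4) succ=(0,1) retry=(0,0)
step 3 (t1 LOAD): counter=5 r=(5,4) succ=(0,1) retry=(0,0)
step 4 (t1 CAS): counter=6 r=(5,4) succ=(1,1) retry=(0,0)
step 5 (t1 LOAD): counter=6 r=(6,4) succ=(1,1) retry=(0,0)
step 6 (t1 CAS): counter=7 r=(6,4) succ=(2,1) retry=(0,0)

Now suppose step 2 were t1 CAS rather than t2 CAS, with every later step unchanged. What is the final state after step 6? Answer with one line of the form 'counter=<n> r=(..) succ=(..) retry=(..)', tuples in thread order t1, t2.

counter=6 r=(5,4) succ=(2,0) retry=(1,0)

(re-executing from step 2 with the substitution; state before step 2: counter=4 r=(0,4) succ=(0,0) retry=(0,0))
step 2 (t1 CAS): counter=4 r=(0,4) succ=(0,0) retry=(1,0)
step 3 (t1 LOAD): counter=4 r=(4,4) succ=(0,0) retry=(1,0)
step 4 (t1 CAS): counter=5 r=(4,4) succ=(1,0) retry=(1,0)
step 5 (t1 LOAD): counter=5 r=(5,4) succ=(1,0) retry=(1,0)
step 6 (t1 CAS): counter=6 r=(5,4) succ=(2,0) retry=(1,0)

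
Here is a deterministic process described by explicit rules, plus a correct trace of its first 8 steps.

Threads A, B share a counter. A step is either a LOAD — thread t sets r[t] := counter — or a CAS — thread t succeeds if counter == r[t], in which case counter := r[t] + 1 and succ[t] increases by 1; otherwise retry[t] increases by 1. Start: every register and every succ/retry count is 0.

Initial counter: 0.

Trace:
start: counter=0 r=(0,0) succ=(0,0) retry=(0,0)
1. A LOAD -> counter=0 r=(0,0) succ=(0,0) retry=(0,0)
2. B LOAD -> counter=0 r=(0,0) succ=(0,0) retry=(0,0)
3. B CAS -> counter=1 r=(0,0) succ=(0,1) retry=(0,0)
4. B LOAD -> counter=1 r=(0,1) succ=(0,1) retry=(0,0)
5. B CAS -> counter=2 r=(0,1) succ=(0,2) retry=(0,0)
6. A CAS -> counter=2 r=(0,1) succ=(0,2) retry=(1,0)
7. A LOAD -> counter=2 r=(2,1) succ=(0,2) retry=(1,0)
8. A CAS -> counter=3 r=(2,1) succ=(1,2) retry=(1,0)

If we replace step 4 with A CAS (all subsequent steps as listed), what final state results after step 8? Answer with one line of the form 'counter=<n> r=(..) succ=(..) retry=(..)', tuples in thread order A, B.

counter=2 r=(1,0) succ=(1,1) retry=(2,1)

(re-executing from step 4 with the substitution; state before step 4: counter=1 r=(0,0) succ=(0,1) retry=(0,0))
4. A CAS -> counter=1 r=(0,0) succ=(0,1) retry=(1,0)
5. B CAS -> counter=1 r=(0,0) succ=(0,1) retry=(1,1)
6. A CAS -> counter=1 r=(0,0) succ=(0,1) retry=(2,1)
7. A LOAD -> counter=1 r=(1,0) succ=(0,1) retry=(2,1)
8. A CAS -> counter=2 r=(1,0) succ=(1,1) retry=(2,1)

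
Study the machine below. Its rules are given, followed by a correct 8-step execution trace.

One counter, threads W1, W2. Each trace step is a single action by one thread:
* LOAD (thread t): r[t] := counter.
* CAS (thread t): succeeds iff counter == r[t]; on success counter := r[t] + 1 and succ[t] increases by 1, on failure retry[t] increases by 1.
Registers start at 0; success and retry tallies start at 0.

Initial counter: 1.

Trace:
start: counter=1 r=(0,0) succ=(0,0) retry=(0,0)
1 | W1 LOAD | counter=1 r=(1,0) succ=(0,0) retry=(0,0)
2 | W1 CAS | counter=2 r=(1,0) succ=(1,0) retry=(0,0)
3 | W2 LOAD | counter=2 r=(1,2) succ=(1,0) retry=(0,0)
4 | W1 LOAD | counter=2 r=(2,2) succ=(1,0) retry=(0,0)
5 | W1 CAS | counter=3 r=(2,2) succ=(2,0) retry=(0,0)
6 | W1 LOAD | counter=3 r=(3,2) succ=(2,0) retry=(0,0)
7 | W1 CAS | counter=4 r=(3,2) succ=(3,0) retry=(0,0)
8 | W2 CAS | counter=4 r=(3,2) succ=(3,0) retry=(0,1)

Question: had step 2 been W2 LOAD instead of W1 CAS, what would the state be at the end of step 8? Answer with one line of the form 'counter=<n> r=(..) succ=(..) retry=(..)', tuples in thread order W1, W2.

(re-executing from step 2 with the substitution; state before step 2: counter=1 r=(1,0) succ=(0,0) retry=(0,0))
2 | W2 LOAD | counter=1 r=(1,1) succ=(0,0) retry=(0,0)
3 | W2 LOAD | counter=1 r=(1,1) succ=(0,0) retry=(0,0)
4 | W1 LOAD | counter=1 r=(1,1) succ=(0,0) retry=(0,0)
5 | W1 CAS | counter=2 r=(1,1) succ=(1,0) retry=(0,0)
6 | W1 LOAD | counter=2 r=(2,1) succ=(1,0) retry=(0,0)
7 | W1 CAS | counter=3 r=(2,1) succ=(2,0) retry=(0,0)
8 | W2 CAS | counter=3 r=(2,1) succ=(2,0) retry=(0,1)

counter=3 r=(2,1) succ=(2,0) retry=(0,1)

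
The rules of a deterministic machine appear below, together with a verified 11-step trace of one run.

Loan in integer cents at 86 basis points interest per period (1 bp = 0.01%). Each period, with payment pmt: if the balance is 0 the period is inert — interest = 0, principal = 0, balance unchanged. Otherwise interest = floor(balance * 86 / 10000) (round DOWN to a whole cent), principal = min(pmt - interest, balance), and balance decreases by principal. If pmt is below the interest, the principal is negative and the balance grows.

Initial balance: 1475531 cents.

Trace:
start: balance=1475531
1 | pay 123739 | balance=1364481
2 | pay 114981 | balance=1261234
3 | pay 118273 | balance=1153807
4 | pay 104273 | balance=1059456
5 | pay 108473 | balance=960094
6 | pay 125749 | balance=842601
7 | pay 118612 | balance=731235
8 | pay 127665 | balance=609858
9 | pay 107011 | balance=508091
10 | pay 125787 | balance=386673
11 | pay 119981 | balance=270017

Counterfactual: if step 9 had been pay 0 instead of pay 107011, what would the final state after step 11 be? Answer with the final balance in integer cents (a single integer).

(re-executing from step 9 with the substitution; state before step 9: balance=609858)
9 | pay 0 | balance=615102
10 | pay 125787 | balance=494604
11 | pay 119981 | balance=378876

378876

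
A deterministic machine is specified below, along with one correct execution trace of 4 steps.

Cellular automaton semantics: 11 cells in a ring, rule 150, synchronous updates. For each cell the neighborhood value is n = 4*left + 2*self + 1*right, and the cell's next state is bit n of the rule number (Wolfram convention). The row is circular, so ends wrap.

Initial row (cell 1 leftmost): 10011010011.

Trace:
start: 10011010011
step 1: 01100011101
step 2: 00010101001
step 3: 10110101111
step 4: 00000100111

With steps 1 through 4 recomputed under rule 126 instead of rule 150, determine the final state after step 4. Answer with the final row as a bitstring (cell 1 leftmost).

(re-executing steps 1..4 under rule 126; state before step 1: 10011010011)
step 1: 11111111110
step 2: 10000000011
step 3: 11000000110
step 4: 11100001111

11100001111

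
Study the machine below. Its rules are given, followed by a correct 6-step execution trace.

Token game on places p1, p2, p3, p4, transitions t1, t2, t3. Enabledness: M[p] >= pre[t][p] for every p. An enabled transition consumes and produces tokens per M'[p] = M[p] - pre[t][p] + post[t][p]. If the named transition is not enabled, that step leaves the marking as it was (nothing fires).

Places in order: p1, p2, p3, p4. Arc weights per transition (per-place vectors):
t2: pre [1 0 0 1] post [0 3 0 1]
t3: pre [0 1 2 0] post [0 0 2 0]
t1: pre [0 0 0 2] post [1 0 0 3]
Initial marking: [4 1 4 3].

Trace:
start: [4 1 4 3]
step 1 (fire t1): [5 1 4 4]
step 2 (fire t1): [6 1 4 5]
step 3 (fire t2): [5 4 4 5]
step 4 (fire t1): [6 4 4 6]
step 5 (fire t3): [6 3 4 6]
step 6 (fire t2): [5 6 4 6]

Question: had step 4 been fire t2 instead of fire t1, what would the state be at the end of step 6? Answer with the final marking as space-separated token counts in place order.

(re-executing from step 4 with the substitution; state before step 4: [5 4 4 5])
step 4 (fire t2): [4 7 4 5]
step 5 (fire t3): [4 6 4 5]
step 6 (fire t2): [3 9 4 5]

3 9 4 5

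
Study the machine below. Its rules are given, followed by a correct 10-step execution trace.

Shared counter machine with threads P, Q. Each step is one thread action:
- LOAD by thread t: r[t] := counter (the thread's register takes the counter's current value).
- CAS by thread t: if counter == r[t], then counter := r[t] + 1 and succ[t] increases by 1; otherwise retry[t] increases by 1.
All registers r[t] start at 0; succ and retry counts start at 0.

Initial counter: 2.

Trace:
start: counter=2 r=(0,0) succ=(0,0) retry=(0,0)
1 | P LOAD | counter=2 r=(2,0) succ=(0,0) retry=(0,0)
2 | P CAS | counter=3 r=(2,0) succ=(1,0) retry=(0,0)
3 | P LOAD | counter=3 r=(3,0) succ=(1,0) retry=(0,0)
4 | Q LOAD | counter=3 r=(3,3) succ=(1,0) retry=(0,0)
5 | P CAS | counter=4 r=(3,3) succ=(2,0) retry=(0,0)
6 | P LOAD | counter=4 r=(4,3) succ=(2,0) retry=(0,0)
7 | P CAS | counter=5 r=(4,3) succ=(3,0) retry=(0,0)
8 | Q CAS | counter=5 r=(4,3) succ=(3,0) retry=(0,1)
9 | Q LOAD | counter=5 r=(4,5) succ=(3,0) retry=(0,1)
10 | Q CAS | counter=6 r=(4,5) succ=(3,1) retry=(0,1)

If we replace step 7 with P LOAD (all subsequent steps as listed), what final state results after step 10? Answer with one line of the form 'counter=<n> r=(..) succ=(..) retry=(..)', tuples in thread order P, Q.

(re-executing from step 7 with the substitution; state before step 7: counter=4 r=(4,3) succ=(2,0) retry=(0,0))
7 | P LOAD | counter=4 r=(4,3) succ=(2,0) retry=(0,0)
8 | Q CAS | counter=4 r=(4,3) succ=(2,0) retry=(0,1)
9 | Q LOAD | counter=4 r=(4,4) succ=(2,0) retry=(0,1)
10 | Q CAS | counter=5 r=(4,4) succ=(2,1) retry=(0,1)

counter=5 r=(4,4) succ=(2,1) retry=(0,1)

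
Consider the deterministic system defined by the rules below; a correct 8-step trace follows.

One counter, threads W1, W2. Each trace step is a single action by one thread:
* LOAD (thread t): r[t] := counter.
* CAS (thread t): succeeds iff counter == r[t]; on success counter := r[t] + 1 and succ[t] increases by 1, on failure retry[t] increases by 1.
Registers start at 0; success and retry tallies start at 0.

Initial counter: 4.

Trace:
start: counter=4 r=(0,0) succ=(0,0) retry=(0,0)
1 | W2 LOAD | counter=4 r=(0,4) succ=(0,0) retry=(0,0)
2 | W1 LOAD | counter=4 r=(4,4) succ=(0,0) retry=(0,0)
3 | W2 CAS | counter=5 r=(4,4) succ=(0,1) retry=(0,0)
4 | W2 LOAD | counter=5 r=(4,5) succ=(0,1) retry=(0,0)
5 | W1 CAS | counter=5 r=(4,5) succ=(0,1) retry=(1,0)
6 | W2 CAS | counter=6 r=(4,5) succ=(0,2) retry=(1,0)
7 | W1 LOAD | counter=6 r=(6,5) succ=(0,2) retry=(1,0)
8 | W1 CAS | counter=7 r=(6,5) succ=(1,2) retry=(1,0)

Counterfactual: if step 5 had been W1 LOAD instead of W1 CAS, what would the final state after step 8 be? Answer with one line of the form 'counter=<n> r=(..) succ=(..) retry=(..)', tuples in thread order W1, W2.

counter=7 r=(6,5) succ=(1,2) retry=(0,0)

(re-executing from step 5 with the substitution; state before step 5: counter=5 r=(4,5) succ=(0,1) retry=(0,0))
5 | W1 LOAD | counter=5 r=(5,5) succ=(0,1) retry=(0,0)
6 | W2 CAS | counter=6 r=(5,5) succ=(0,2) retry=(0,0)
7 | W1 LOAD | counter=6 r=(6,5) succ=(0,2) retry=(0,0)
8 | W1 CAS | counter=7 r=(6,5) succ=(1,2) retry=(0,0)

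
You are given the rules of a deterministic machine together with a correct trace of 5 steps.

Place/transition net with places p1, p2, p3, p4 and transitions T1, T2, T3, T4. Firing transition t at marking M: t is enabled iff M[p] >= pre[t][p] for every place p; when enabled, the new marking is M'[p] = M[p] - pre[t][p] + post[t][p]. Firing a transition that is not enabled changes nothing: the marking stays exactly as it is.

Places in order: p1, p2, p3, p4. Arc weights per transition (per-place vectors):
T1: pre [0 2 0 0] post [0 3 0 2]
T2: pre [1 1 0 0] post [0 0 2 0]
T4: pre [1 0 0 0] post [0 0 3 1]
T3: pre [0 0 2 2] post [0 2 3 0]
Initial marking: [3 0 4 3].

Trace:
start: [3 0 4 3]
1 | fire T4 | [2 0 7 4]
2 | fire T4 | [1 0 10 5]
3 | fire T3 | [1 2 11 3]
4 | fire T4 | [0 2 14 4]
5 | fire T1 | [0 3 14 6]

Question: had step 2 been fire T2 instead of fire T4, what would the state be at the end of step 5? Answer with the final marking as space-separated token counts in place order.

(re-executing from step 2 with the substitution; state before step 2: [2 0 7 4])
2 | fire T2 | [2 0 7 4]
3 | fire T3 | [2 2 8 2]
4 | fire T4 | [1 2 11 3]
5 | fire T1 | [1 3 11 5]

1 3 11 5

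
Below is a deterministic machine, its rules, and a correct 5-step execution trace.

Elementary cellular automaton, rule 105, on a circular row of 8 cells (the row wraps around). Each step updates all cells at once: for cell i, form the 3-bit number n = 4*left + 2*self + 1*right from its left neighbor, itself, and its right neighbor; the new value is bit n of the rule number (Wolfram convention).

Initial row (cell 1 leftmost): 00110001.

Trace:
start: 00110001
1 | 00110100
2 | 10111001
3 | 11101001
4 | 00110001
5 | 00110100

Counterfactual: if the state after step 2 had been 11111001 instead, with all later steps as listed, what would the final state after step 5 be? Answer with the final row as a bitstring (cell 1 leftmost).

state after step 2 := 11111001
3 | 00001001
4 | 01100000
5 | 01101111

01101111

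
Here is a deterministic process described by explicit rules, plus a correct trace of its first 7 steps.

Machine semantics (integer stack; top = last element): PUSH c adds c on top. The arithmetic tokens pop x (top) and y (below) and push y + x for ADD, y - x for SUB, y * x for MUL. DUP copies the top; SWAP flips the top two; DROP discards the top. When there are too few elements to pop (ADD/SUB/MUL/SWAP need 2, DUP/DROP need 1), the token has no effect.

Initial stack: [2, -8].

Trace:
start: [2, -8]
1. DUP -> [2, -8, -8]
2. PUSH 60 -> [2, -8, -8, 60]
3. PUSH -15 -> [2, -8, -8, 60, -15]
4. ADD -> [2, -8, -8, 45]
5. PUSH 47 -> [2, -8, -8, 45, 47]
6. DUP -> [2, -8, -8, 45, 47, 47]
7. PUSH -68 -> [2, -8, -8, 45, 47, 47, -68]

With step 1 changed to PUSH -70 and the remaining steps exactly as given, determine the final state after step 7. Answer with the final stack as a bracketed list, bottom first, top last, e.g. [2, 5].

(re-executing from step 1 with the substitution; state before step 1: [2, -8])
1. PUSH -70 -> [2, -8, -70]
2. PUSH 60 -> [2, -8, -70, 60]
3. PUSH -15 -> [2, -8, -70, 60, -15]
4. ADD -> [2, -8, -70, 45]
5. PUSH 47 -> [2, -8, -70, 45, 47]
6. DUP -> [2, -8, -70, 45, 47, 47]
7. PUSH -68 -> [2, -8, -70, 45, 47, 47, -68]

[2, -8, -70, 45, 47, 47, -68]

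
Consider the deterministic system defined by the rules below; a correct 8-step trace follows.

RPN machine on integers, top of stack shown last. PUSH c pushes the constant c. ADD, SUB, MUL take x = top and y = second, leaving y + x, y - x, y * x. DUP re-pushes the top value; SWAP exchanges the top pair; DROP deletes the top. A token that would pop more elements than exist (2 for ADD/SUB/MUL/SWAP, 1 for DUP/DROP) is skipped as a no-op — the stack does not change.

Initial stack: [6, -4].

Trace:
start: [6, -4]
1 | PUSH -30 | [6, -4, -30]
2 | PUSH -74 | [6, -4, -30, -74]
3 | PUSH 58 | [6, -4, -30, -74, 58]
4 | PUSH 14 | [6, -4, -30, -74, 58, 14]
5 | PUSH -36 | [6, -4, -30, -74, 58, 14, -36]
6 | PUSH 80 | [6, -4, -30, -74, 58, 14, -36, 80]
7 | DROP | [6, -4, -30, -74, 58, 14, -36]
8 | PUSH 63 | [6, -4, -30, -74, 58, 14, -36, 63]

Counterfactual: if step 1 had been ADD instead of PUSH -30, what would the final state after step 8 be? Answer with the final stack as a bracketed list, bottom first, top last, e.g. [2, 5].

[2, -74, 58, 14, -36, 63]

(re-executing from step 1 with the substitution; state before step 1: [6, -4])
1 | ADD | [2]
2 | PUSH -74 | [2, -74]
3 | PUSH 58 | [2, -74, 58]
4 | PUSH 14 | [2, -74, 58, 14]
5 | PUSH -36 | [2, -74, 58, 14, -36]
6 | PUSH 80 | [2, -74, 58, 14, -36, 80]
7 | DROP | [2, -74, 58, 14, -36]
8 | PUSH 63 | [2, -74, 58, 14, -36, 63]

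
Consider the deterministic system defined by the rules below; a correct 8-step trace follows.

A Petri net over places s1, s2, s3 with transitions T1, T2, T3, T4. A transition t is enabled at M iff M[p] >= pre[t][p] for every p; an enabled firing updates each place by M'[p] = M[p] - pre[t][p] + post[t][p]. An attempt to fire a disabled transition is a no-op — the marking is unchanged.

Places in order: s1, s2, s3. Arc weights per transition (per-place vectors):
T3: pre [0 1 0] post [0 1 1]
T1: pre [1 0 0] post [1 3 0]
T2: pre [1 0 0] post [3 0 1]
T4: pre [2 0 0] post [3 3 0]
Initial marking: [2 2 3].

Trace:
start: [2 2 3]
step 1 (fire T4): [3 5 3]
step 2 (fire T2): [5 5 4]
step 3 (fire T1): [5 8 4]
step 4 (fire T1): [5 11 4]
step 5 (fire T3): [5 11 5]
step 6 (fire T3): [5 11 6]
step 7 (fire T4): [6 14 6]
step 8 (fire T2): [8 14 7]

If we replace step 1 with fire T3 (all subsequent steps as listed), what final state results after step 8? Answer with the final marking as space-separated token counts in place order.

(re-executing from step 1 with the substitution; state before step 1: [2 2 3])
step 1 (fire T3): [2 2 4]
step 2 (fire T2): [4 2 5]
step 3 (fire T1): [4 5 5]
step 4 (fire T1): [4 8 5]
step 5 (fire T3): [4 8 6]
step 6 (fire T3): [4 8 7]
step 7 (fire T4): [5 11 7]
step 8 (fire T2): [7 11 8]

7 11 8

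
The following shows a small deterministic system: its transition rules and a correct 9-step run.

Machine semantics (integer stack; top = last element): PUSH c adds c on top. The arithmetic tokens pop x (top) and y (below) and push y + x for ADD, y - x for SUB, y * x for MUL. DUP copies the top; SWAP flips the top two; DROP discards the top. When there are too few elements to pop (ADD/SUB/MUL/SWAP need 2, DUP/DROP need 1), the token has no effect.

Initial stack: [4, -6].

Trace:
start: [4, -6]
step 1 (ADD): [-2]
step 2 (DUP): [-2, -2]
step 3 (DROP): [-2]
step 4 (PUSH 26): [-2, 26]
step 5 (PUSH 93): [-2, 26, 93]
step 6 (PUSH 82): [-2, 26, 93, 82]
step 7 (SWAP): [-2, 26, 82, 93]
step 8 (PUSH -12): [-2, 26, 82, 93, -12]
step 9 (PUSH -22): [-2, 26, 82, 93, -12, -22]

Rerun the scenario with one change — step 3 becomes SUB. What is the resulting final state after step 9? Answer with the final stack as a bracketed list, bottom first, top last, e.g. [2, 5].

[0, 26, 82, 93, -12, -22]

(re-executing from step 3 with the substitution; state before step 3: [-2, -2])
step 3 (SUB): [0]
step 4 (PUSH 26): [0, 26]
step 5 (PUSH 93): [0, 26, 93]
step 6 (PUSH 82): [0, 26, 93, 82]
step 7 (SWAP): [0, 26, 82, 93]
step 8 (PUSH -12): [0, 26, 82, 93, -12]
step 9 (PUSH -22): [0, 26, 82, 93, -12, -22]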